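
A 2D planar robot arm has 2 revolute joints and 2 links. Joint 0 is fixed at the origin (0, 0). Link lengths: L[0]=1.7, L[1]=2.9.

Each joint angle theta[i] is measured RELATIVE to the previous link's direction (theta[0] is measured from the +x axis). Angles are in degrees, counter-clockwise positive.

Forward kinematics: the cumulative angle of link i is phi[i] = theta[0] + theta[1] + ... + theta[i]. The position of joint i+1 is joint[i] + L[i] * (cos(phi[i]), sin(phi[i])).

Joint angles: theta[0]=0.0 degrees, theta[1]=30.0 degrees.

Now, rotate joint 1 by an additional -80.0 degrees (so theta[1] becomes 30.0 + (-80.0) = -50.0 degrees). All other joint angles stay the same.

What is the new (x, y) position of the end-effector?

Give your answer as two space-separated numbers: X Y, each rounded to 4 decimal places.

Answer: 3.5641 -2.2215

Derivation:
joint[0] = (0.0000, 0.0000)  (base)
link 0: phi[0] = 0 = 0 deg
  cos(0 deg) = 1.0000, sin(0 deg) = 0.0000
  joint[1] = (0.0000, 0.0000) + 1.7 * (1.0000, 0.0000) = (0.0000 + 1.7000, 0.0000 + 0.0000) = (1.7000, 0.0000)
link 1: phi[1] = 0 + -50 = -50 deg
  cos(-50 deg) = 0.6428, sin(-50 deg) = -0.7660
  joint[2] = (1.7000, 0.0000) + 2.9 * (0.6428, -0.7660) = (1.7000 + 1.8641, 0.0000 + -2.2215) = (3.5641, -2.2215)
End effector: (3.5641, -2.2215)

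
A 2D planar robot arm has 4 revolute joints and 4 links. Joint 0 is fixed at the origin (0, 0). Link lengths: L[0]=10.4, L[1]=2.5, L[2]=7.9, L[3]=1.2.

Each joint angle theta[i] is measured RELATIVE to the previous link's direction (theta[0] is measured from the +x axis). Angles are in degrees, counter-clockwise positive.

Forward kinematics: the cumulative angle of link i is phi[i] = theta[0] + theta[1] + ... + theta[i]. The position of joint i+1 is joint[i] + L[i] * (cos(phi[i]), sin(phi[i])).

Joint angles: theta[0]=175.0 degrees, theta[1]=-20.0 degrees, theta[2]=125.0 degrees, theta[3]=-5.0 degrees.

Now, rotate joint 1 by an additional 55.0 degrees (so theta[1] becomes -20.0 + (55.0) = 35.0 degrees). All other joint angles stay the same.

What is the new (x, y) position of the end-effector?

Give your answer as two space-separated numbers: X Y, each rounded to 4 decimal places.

joint[0] = (0.0000, 0.0000)  (base)
link 0: phi[0] = 175 = 175 deg
  cos(175 deg) = -0.9962, sin(175 deg) = 0.0872
  joint[1] = (0.0000, 0.0000) + 10.4 * (-0.9962, 0.0872) = (0.0000 + -10.3604, 0.0000 + 0.9064) = (-10.3604, 0.9064)
link 1: phi[1] = 175 + 35 = 210 deg
  cos(210 deg) = -0.8660, sin(210 deg) = -0.5000
  joint[2] = (-10.3604, 0.9064) + 2.5 * (-0.8660, -0.5000) = (-10.3604 + -2.1651, 0.9064 + -1.2500) = (-12.5255, -0.3436)
link 2: phi[2] = 175 + 35 + 125 = 335 deg
  cos(335 deg) = 0.9063, sin(335 deg) = -0.4226
  joint[3] = (-12.5255, -0.3436) + 7.9 * (0.9063, -0.4226) = (-12.5255 + 7.1598, -0.3436 + -3.3387) = (-5.3657, -3.6823)
link 3: phi[3] = 175 + 35 + 125 + -5 = 330 deg
  cos(330 deg) = 0.8660, sin(330 deg) = -0.5000
  joint[4] = (-5.3657, -3.6823) + 1.2 * (0.8660, -0.5000) = (-5.3657 + 1.0392, -3.6823 + -0.6000) = (-4.3264, -4.2823)
End effector: (-4.3264, -4.2823)

Answer: -4.3264 -4.2823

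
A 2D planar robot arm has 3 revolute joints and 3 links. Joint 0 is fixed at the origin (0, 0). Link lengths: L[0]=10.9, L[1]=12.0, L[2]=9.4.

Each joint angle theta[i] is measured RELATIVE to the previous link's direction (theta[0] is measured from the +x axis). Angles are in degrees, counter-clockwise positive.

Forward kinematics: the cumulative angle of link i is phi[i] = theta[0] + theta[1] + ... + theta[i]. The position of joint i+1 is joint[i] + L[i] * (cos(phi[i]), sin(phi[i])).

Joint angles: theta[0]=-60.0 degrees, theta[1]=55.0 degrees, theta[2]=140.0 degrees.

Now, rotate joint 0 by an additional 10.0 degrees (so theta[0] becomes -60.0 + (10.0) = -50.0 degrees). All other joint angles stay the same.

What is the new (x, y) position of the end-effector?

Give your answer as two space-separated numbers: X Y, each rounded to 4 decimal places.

joint[0] = (0.0000, 0.0000)  (base)
link 0: phi[0] = -50 = -50 deg
  cos(-50 deg) = 0.6428, sin(-50 deg) = -0.7660
  joint[1] = (0.0000, 0.0000) + 10.9 * (0.6428, -0.7660) = (0.0000 + 7.0064, 0.0000 + -8.3499) = (7.0064, -8.3499)
link 1: phi[1] = -50 + 55 = 5 deg
  cos(5 deg) = 0.9962, sin(5 deg) = 0.0872
  joint[2] = (7.0064, -8.3499) + 12 * (0.9962, 0.0872) = (7.0064 + 11.9543, -8.3499 + 1.0459) = (18.9607, -7.3040)
link 2: phi[2] = -50 + 55 + 140 = 145 deg
  cos(145 deg) = -0.8192, sin(145 deg) = 0.5736
  joint[3] = (18.9607, -7.3040) + 9.4 * (-0.8192, 0.5736) = (18.9607 + -7.7000, -7.3040 + 5.3916) = (11.2607, -1.9124)
End effector: (11.2607, -1.9124)

Answer: 11.2607 -1.9124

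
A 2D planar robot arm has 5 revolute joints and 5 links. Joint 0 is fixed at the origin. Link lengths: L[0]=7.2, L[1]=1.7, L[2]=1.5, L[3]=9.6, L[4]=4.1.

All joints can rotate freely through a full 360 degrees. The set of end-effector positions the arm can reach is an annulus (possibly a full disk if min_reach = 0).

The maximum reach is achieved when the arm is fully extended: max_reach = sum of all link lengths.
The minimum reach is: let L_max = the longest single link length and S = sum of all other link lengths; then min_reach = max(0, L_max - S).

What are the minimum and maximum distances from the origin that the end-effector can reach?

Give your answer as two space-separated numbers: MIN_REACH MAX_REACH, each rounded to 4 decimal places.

Link lengths: [7.2, 1.7, 1.5, 9.6, 4.1]
max_reach = 7.2 + 1.7 + 1.5 + 9.6 + 4.1 = 24.1
L_max = max([7.2, 1.7, 1.5, 9.6, 4.1]) = 9.6
S (sum of others) = 24.1 - 9.6 = 14.5
min_reach = max(0, 9.6 - 14.5) = max(0, -4.9) = 0

Answer: 0.0000 24.1000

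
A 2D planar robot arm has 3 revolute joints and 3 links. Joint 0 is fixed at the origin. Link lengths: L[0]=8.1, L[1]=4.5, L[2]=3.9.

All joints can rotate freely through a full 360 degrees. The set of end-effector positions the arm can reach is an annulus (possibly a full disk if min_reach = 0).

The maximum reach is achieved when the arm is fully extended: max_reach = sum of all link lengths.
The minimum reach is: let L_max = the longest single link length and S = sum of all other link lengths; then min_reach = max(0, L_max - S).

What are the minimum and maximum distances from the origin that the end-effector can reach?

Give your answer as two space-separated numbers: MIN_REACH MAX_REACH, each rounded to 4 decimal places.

Link lengths: [8.1, 4.5, 3.9]
max_reach = 8.1 + 4.5 + 3.9 = 16.5
L_max = max([8.1, 4.5, 3.9]) = 8.1
S (sum of others) = 16.5 - 8.1 = 8.4
min_reach = max(0, 8.1 - 8.4) = max(0, -0.3) = 0

Answer: 0.0000 16.5000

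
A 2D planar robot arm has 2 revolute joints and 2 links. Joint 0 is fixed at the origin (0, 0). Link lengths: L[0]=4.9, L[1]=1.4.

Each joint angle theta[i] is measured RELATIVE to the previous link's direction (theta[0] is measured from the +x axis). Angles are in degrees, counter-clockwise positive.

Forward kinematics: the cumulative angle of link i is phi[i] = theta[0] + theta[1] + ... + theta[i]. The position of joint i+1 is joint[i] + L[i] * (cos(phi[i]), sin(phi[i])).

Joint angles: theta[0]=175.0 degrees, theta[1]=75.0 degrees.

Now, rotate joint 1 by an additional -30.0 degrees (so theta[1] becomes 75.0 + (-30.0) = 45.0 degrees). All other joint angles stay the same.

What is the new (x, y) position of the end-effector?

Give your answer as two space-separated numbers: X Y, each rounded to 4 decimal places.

joint[0] = (0.0000, 0.0000)  (base)
link 0: phi[0] = 175 = 175 deg
  cos(175 deg) = -0.9962, sin(175 deg) = 0.0872
  joint[1] = (0.0000, 0.0000) + 4.9 * (-0.9962, 0.0872) = (0.0000 + -4.8814, 0.0000 + 0.4271) = (-4.8814, 0.4271)
link 1: phi[1] = 175 + 45 = 220 deg
  cos(220 deg) = -0.7660, sin(220 deg) = -0.6428
  joint[2] = (-4.8814, 0.4271) + 1.4 * (-0.7660, -0.6428) = (-4.8814 + -1.0725, 0.4271 + -0.8999) = (-5.9538, -0.4728)
End effector: (-5.9538, -0.4728)

Answer: -5.9538 -0.4728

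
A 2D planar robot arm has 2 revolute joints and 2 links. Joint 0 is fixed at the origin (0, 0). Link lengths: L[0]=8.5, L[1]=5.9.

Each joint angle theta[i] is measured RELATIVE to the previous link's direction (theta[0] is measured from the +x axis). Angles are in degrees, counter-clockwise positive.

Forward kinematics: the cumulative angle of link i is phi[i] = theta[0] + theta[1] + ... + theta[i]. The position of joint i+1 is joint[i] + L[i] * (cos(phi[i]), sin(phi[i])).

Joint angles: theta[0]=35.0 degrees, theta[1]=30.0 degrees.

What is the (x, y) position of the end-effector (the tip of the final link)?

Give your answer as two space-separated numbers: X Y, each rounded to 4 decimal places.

joint[0] = (0.0000, 0.0000)  (base)
link 0: phi[0] = 35 = 35 deg
  cos(35 deg) = 0.8192, sin(35 deg) = 0.5736
  joint[1] = (0.0000, 0.0000) + 8.5 * (0.8192, 0.5736) = (0.0000 + 6.9628, 0.0000 + 4.8754) = (6.9628, 4.8754)
link 1: phi[1] = 35 + 30 = 65 deg
  cos(65 deg) = 0.4226, sin(65 deg) = 0.9063
  joint[2] = (6.9628, 4.8754) + 5.9 * (0.4226, 0.9063) = (6.9628 + 2.4934, 4.8754 + 5.3472) = (9.4562, 10.2226)
End effector: (9.4562, 10.2226)

Answer: 9.4562 10.2226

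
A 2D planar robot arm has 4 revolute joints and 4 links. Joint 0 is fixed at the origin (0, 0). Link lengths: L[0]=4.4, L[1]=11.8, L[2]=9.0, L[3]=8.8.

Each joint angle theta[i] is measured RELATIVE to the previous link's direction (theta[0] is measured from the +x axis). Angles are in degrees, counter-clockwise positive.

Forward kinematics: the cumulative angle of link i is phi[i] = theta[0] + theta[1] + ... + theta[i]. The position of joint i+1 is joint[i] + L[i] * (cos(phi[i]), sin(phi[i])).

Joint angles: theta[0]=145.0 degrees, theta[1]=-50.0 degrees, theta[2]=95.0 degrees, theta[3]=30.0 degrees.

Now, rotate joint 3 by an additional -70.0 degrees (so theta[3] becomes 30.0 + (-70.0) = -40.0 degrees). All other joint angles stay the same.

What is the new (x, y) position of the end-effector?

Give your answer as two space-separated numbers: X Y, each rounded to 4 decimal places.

joint[0] = (0.0000, 0.0000)  (base)
link 0: phi[0] = 145 = 145 deg
  cos(145 deg) = -0.8192, sin(145 deg) = 0.5736
  joint[1] = (0.0000, 0.0000) + 4.4 * (-0.8192, 0.5736) = (0.0000 + -3.6043, 0.0000 + 2.5237) = (-3.6043, 2.5237)
link 1: phi[1] = 145 + -50 = 95 deg
  cos(95 deg) = -0.0872, sin(95 deg) = 0.9962
  joint[2] = (-3.6043, 2.5237) + 11.8 * (-0.0872, 0.9962) = (-3.6043 + -1.0284, 2.5237 + 11.7551) = (-4.6327, 14.2788)
link 2: phi[2] = 145 + -50 + 95 = 190 deg
  cos(190 deg) = -0.9848, sin(190 deg) = -0.1736
  joint[3] = (-4.6327, 14.2788) + 9 * (-0.9848, -0.1736) = (-4.6327 + -8.8633, 14.2788 + -1.5628) = (-13.4960, 12.7160)
link 3: phi[3] = 145 + -50 + 95 + -40 = 150 deg
  cos(150 deg) = -0.8660, sin(150 deg) = 0.5000
  joint[4] = (-13.4960, 12.7160) + 8.8 * (-0.8660, 0.5000) = (-13.4960 + -7.6210, 12.7160 + 4.4000) = (-21.1170, 17.1160)
End effector: (-21.1170, 17.1160)

Answer: -21.1170 17.1160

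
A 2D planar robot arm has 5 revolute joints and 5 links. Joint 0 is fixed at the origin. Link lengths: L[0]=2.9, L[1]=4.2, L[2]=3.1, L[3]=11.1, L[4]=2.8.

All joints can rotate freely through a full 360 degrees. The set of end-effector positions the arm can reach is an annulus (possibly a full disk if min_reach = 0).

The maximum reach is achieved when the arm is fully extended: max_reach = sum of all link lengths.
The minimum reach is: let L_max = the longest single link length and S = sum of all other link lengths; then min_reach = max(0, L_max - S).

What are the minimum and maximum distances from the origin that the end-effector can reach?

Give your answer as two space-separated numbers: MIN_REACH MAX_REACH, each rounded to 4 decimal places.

Answer: 0.0000 24.1000

Derivation:
Link lengths: [2.9, 4.2, 3.1, 11.1, 2.8]
max_reach = 2.9 + 4.2 + 3.1 + 11.1 + 2.8 = 24.1
L_max = max([2.9, 4.2, 3.1, 11.1, 2.8]) = 11.1
S (sum of others) = 24.1 - 11.1 = 13
min_reach = max(0, 11.1 - 13) = max(0, -1.9) = 0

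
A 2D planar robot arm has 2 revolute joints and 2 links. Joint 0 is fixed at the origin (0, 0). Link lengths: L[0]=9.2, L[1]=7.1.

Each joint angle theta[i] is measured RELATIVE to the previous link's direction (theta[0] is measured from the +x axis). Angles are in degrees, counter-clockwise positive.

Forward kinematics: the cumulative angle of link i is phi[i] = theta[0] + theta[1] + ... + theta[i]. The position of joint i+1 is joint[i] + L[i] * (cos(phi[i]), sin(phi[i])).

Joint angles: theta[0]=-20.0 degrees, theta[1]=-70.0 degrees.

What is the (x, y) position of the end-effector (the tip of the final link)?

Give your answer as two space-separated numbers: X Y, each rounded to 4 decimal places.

Answer: 8.6452 -10.2466

Derivation:
joint[0] = (0.0000, 0.0000)  (base)
link 0: phi[0] = -20 = -20 deg
  cos(-20 deg) = 0.9397, sin(-20 deg) = -0.3420
  joint[1] = (0.0000, 0.0000) + 9.2 * (0.9397, -0.3420) = (0.0000 + 8.6452, 0.0000 + -3.1466) = (8.6452, -3.1466)
link 1: phi[1] = -20 + -70 = -90 deg
  cos(-90 deg) = 0.0000, sin(-90 deg) = -1.0000
  joint[2] = (8.6452, -3.1466) + 7.1 * (0.0000, -1.0000) = (8.6452 + 0.0000, -3.1466 + -7.1000) = (8.6452, -10.2466)
End effector: (8.6452, -10.2466)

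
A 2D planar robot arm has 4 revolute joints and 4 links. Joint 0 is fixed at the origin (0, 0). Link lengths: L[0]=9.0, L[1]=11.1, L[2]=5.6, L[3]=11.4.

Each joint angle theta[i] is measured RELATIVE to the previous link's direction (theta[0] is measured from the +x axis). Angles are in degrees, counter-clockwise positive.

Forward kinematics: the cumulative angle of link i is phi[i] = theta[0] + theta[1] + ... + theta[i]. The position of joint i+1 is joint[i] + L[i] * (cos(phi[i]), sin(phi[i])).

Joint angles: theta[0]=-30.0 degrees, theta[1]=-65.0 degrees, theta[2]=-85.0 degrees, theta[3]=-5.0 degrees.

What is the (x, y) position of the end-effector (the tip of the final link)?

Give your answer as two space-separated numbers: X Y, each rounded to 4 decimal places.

Answer: -10.1298 -14.5642

Derivation:
joint[0] = (0.0000, 0.0000)  (base)
link 0: phi[0] = -30 = -30 deg
  cos(-30 deg) = 0.8660, sin(-30 deg) = -0.5000
  joint[1] = (0.0000, 0.0000) + 9 * (0.8660, -0.5000) = (0.0000 + 7.7942, 0.0000 + -4.5000) = (7.7942, -4.5000)
link 1: phi[1] = -30 + -65 = -95 deg
  cos(-95 deg) = -0.0872, sin(-95 deg) = -0.9962
  joint[2] = (7.7942, -4.5000) + 11.1 * (-0.0872, -0.9962) = (7.7942 + -0.9674, -4.5000 + -11.0578) = (6.8268, -15.5578)
link 2: phi[2] = -30 + -65 + -85 = -180 deg
  cos(-180 deg) = -1.0000, sin(-180 deg) = -0.0000
  joint[3] = (6.8268, -15.5578) + 5.6 * (-1.0000, -0.0000) = (6.8268 + -5.6000, -15.5578 + -0.0000) = (1.2268, -15.5578)
link 3: phi[3] = -30 + -65 + -85 + -5 = -185 deg
  cos(-185 deg) = -0.9962, sin(-185 deg) = 0.0872
  joint[4] = (1.2268, -15.5578) + 11.4 * (-0.9962, 0.0872) = (1.2268 + -11.3566, -15.5578 + 0.9936) = (-10.1298, -14.5642)
End effector: (-10.1298, -14.5642)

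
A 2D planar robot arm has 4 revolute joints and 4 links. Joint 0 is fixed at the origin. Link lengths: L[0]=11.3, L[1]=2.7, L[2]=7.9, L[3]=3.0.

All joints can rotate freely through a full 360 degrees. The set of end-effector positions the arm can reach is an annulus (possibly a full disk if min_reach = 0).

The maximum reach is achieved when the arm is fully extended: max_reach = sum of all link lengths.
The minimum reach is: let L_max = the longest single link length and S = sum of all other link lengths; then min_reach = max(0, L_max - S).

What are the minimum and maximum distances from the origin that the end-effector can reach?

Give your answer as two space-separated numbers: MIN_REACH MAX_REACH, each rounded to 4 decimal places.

Answer: 0.0000 24.9000

Derivation:
Link lengths: [11.3, 2.7, 7.9, 3.0]
max_reach = 11.3 + 2.7 + 7.9 + 3 = 24.9
L_max = max([11.3, 2.7, 7.9, 3.0]) = 11.3
S (sum of others) = 24.9 - 11.3 = 13.6
min_reach = max(0, 11.3 - 13.6) = max(0, -2.3) = 0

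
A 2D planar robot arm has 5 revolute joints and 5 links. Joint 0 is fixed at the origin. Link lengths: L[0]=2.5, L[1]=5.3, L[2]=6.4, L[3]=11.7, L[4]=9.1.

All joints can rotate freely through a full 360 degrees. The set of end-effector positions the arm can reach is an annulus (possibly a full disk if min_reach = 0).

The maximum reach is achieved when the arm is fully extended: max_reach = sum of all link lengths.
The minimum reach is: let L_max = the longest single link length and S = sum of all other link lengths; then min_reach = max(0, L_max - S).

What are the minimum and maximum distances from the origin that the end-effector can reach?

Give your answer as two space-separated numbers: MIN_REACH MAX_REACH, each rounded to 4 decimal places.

Link lengths: [2.5, 5.3, 6.4, 11.7, 9.1]
max_reach = 2.5 + 5.3 + 6.4 + 11.7 + 9.1 = 35
L_max = max([2.5, 5.3, 6.4, 11.7, 9.1]) = 11.7
S (sum of others) = 35 - 11.7 = 23.3
min_reach = max(0, 11.7 - 23.3) = max(0, -11.6) = 0

Answer: 0.0000 35.0000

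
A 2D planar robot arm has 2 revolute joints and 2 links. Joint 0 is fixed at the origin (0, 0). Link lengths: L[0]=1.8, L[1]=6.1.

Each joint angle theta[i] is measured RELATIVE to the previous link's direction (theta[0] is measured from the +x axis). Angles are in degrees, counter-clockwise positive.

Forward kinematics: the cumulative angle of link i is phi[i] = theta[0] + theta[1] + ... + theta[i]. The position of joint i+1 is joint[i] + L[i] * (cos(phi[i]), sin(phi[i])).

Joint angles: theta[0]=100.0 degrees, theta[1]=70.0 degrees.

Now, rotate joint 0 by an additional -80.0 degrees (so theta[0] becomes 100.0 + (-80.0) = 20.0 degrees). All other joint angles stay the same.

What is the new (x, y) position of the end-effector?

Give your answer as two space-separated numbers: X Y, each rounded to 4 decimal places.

joint[0] = (0.0000, 0.0000)  (base)
link 0: phi[0] = 20 = 20 deg
  cos(20 deg) = 0.9397, sin(20 deg) = 0.3420
  joint[1] = (0.0000, 0.0000) + 1.8 * (0.9397, 0.3420) = (0.0000 + 1.6914, 0.0000 + 0.6156) = (1.6914, 0.6156)
link 1: phi[1] = 20 + 70 = 90 deg
  cos(90 deg) = 0.0000, sin(90 deg) = 1.0000
  joint[2] = (1.6914, 0.6156) + 6.1 * (0.0000, 1.0000) = (1.6914 + 0.0000, 0.6156 + 6.1000) = (1.6914, 6.7156)
End effector: (1.6914, 6.7156)

Answer: 1.6914 6.7156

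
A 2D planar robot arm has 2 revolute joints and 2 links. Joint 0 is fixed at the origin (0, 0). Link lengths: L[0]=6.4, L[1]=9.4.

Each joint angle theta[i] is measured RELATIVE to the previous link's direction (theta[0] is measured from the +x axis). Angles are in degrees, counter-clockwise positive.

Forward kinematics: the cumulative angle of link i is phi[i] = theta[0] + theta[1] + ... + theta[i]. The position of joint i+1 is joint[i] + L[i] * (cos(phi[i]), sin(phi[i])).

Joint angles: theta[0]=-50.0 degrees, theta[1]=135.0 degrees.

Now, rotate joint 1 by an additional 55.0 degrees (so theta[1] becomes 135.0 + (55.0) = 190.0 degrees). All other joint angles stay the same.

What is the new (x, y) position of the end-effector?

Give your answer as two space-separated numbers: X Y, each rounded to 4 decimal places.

joint[0] = (0.0000, 0.0000)  (base)
link 0: phi[0] = -50 = -50 deg
  cos(-50 deg) = 0.6428, sin(-50 deg) = -0.7660
  joint[1] = (0.0000, 0.0000) + 6.4 * (0.6428, -0.7660) = (0.0000 + 4.1138, 0.0000 + -4.9027) = (4.1138, -4.9027)
link 1: phi[1] = -50 + 190 = 140 deg
  cos(140 deg) = -0.7660, sin(140 deg) = 0.6428
  joint[2] = (4.1138, -4.9027) + 9.4 * (-0.7660, 0.6428) = (4.1138 + -7.2008, -4.9027 + 6.0422) = (-3.0870, 1.1395)
End effector: (-3.0870, 1.1395)

Answer: -3.0870 1.1395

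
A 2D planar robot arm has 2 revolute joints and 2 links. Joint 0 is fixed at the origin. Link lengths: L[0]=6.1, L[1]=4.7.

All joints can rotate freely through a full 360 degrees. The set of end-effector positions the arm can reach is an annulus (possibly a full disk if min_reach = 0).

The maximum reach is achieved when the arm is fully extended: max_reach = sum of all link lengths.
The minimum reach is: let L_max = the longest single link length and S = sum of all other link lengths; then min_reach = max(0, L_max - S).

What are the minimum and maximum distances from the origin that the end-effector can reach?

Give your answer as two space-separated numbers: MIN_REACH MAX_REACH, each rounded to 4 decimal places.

Link lengths: [6.1, 4.7]
max_reach = 6.1 + 4.7 = 10.8
L_max = max([6.1, 4.7]) = 6.1
S (sum of others) = 10.8 - 6.1 = 4.7
min_reach = max(0, 6.1 - 4.7) = max(0, 1.4) = 1.4

Answer: 1.4000 10.8000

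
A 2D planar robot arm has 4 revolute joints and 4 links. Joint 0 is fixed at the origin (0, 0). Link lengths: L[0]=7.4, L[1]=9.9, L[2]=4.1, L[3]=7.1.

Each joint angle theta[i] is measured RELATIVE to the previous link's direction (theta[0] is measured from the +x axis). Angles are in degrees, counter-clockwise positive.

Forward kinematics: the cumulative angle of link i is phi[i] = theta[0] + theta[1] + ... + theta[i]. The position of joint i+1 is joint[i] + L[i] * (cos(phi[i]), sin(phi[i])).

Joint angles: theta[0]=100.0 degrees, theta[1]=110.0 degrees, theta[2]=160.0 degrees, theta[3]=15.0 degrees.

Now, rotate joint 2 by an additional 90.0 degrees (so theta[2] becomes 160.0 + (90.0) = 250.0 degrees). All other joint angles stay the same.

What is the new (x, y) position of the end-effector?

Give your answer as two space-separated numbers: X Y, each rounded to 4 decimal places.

joint[0] = (0.0000, 0.0000)  (base)
link 0: phi[0] = 100 = 100 deg
  cos(100 deg) = -0.1736, sin(100 deg) = 0.9848
  joint[1] = (0.0000, 0.0000) + 7.4 * (-0.1736, 0.9848) = (0.0000 + -1.2850, 0.0000 + 7.2876) = (-1.2850, 7.2876)
link 1: phi[1] = 100 + 110 = 210 deg
  cos(210 deg) = -0.8660, sin(210 deg) = -0.5000
  joint[2] = (-1.2850, 7.2876) + 9.9 * (-0.8660, -0.5000) = (-1.2850 + -8.5737, 7.2876 + -4.9500) = (-9.8586, 2.3376)
link 2: phi[2] = 100 + 110 + 250 = 460 deg
  cos(460 deg) = -0.1736, sin(460 deg) = 0.9848
  joint[3] = (-9.8586, 2.3376) + 4.1 * (-0.1736, 0.9848) = (-9.8586 + -0.7120, 2.3376 + 4.0377) = (-10.5706, 6.3753)
link 3: phi[3] = 100 + 110 + 250 + 15 = 475 deg
  cos(475 deg) = -0.4226, sin(475 deg) = 0.9063
  joint[4] = (-10.5706, 6.3753) + 7.1 * (-0.4226, 0.9063) = (-10.5706 + -3.0006, 6.3753 + 6.4348) = (-13.5712, 12.8101)
End effector: (-13.5712, 12.8101)

Answer: -13.5712 12.8101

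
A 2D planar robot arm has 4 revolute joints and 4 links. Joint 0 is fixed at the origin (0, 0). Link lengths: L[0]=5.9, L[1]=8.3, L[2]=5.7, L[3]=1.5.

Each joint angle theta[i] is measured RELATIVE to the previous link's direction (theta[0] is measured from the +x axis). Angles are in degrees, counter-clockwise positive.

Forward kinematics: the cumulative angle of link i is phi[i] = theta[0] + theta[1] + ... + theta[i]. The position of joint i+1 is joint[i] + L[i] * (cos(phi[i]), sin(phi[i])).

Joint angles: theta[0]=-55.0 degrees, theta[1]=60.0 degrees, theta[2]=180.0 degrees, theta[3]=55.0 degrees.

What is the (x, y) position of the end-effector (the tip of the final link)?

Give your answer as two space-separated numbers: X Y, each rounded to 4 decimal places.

joint[0] = (0.0000, 0.0000)  (base)
link 0: phi[0] = -55 = -55 deg
  cos(-55 deg) = 0.5736, sin(-55 deg) = -0.8192
  joint[1] = (0.0000, 0.0000) + 5.9 * (0.5736, -0.8192) = (0.0000 + 3.3841, 0.0000 + -4.8330) = (3.3841, -4.8330)
link 1: phi[1] = -55 + 60 = 5 deg
  cos(5 deg) = 0.9962, sin(5 deg) = 0.0872
  joint[2] = (3.3841, -4.8330) + 8.3 * (0.9962, 0.0872) = (3.3841 + 8.2684, -4.8330 + 0.7234) = (11.6525, -4.1096)
link 2: phi[2] = -55 + 60 + 180 = 185 deg
  cos(185 deg) = -0.9962, sin(185 deg) = -0.0872
  joint[3] = (11.6525, -4.1096) + 5.7 * (-0.9962, -0.0872) = (11.6525 + -5.6783, -4.1096 + -0.4968) = (5.9742, -4.6064)
link 3: phi[3] = -55 + 60 + 180 + 55 = 240 deg
  cos(240 deg) = -0.5000, sin(240 deg) = -0.8660
  joint[4] = (5.9742, -4.6064) + 1.5 * (-0.5000, -0.8660) = (5.9742 + -0.7500, -4.6064 + -1.2990) = (5.2242, -5.9054)
End effector: (5.2242, -5.9054)

Answer: 5.2242 -5.9054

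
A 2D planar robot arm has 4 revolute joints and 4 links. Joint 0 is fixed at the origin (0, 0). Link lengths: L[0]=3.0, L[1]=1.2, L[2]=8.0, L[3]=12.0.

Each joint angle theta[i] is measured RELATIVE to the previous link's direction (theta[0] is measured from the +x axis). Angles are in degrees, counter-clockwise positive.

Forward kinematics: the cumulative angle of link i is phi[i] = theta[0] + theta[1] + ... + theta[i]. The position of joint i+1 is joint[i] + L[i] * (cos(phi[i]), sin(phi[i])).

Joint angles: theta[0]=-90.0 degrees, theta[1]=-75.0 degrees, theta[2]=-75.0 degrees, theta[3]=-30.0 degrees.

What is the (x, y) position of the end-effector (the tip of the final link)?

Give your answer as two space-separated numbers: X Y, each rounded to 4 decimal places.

joint[0] = (0.0000, 0.0000)  (base)
link 0: phi[0] = -90 = -90 deg
  cos(-90 deg) = 0.0000, sin(-90 deg) = -1.0000
  joint[1] = (0.0000, 0.0000) + 3 * (0.0000, -1.0000) = (0.0000 + 0.0000, 0.0000 + -3.0000) = (0.0000, -3.0000)
link 1: phi[1] = -90 + -75 = -165 deg
  cos(-165 deg) = -0.9659, sin(-165 deg) = -0.2588
  joint[2] = (0.0000, -3.0000) + 1.2 * (-0.9659, -0.2588) = (0.0000 + -1.1591, -3.0000 + -0.3106) = (-1.1591, -3.3106)
link 2: phi[2] = -90 + -75 + -75 = -240 deg
  cos(-240 deg) = -0.5000, sin(-240 deg) = 0.8660
  joint[3] = (-1.1591, -3.3106) + 8 * (-0.5000, 0.8660) = (-1.1591 + -4.0000, -3.3106 + 6.9282) = (-5.1591, 3.6176)
link 3: phi[3] = -90 + -75 + -75 + -30 = -270 deg
  cos(-270 deg) = -0.0000, sin(-270 deg) = 1.0000
  joint[4] = (-5.1591, 3.6176) + 12 * (-0.0000, 1.0000) = (-5.1591 + -0.0000, 3.6176 + 12.0000) = (-5.1591, 15.6176)
End effector: (-5.1591, 15.6176)

Answer: -5.1591 15.6176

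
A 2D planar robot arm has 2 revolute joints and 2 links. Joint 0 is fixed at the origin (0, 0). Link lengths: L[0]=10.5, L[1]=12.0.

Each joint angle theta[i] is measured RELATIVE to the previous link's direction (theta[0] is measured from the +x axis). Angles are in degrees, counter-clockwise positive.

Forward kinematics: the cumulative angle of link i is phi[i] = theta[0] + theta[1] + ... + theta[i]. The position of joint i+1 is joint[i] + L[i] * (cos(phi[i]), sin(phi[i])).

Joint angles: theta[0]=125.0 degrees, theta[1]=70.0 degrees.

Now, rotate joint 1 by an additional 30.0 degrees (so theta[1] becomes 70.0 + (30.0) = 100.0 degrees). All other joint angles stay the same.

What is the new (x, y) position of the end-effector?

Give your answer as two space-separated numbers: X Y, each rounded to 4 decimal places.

joint[0] = (0.0000, 0.0000)  (base)
link 0: phi[0] = 125 = 125 deg
  cos(125 deg) = -0.5736, sin(125 deg) = 0.8192
  joint[1] = (0.0000, 0.0000) + 10.5 * (-0.5736, 0.8192) = (0.0000 + -6.0226, 0.0000 + 8.6011) = (-6.0226, 8.6011)
link 1: phi[1] = 125 + 100 = 225 deg
  cos(225 deg) = -0.7071, sin(225 deg) = -0.7071
  joint[2] = (-6.0226, 8.6011) + 12 * (-0.7071, -0.7071) = (-6.0226 + -8.4853, 8.6011 + -8.4853) = (-14.5078, 0.1158)
End effector: (-14.5078, 0.1158)

Answer: -14.5078 0.1158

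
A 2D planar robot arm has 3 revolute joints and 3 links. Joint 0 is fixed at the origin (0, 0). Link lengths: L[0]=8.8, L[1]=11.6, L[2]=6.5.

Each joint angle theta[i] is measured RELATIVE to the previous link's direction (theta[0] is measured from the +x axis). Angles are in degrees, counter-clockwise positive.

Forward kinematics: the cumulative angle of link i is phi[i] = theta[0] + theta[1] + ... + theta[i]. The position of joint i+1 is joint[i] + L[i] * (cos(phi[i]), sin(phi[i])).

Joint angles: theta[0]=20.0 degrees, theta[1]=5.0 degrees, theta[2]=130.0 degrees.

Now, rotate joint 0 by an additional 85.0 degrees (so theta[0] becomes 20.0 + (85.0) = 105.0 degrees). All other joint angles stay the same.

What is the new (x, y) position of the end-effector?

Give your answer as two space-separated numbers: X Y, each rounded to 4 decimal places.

Answer: -9.4950 13.7714

Derivation:
joint[0] = (0.0000, 0.0000)  (base)
link 0: phi[0] = 105 = 105 deg
  cos(105 deg) = -0.2588, sin(105 deg) = 0.9659
  joint[1] = (0.0000, 0.0000) + 8.8 * (-0.2588, 0.9659) = (0.0000 + -2.2776, 0.0000 + 8.5001) = (-2.2776, 8.5001)
link 1: phi[1] = 105 + 5 = 110 deg
  cos(110 deg) = -0.3420, sin(110 deg) = 0.9397
  joint[2] = (-2.2776, 8.5001) + 11.6 * (-0.3420, 0.9397) = (-2.2776 + -3.9674, 8.5001 + 10.9004) = (-6.2450, 19.4006)
link 2: phi[2] = 105 + 5 + 130 = 240 deg
  cos(240 deg) = -0.5000, sin(240 deg) = -0.8660
  joint[3] = (-6.2450, 19.4006) + 6.5 * (-0.5000, -0.8660) = (-6.2450 + -3.2500, 19.4006 + -5.6292) = (-9.4950, 13.7714)
End effector: (-9.4950, 13.7714)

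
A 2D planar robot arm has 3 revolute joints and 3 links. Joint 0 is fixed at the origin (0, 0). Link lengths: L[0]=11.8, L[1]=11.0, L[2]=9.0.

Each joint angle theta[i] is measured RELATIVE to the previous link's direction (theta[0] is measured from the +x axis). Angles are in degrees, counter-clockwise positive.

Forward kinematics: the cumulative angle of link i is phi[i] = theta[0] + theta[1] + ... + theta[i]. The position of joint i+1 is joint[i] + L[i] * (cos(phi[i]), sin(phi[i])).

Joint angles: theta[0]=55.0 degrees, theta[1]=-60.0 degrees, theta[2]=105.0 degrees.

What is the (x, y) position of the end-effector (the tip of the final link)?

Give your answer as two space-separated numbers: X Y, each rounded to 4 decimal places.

joint[0] = (0.0000, 0.0000)  (base)
link 0: phi[0] = 55 = 55 deg
  cos(55 deg) = 0.5736, sin(55 deg) = 0.8192
  joint[1] = (0.0000, 0.0000) + 11.8 * (0.5736, 0.8192) = (0.0000 + 6.7682, 0.0000 + 9.6660) = (6.7682, 9.6660)
link 1: phi[1] = 55 + -60 = -5 deg
  cos(-5 deg) = 0.9962, sin(-5 deg) = -0.0872
  joint[2] = (6.7682, 9.6660) + 11 * (0.9962, -0.0872) = (6.7682 + 10.9581, 9.6660 + -0.9587) = (17.7263, 8.7073)
link 2: phi[2] = 55 + -60 + 105 = 100 deg
  cos(100 deg) = -0.1736, sin(100 deg) = 0.9848
  joint[3] = (17.7263, 8.7073) + 9 * (-0.1736, 0.9848) = (17.7263 + -1.5628, 8.7073 + 8.8633) = (16.1635, 17.5706)
End effector: (16.1635, 17.5706)

Answer: 16.1635 17.5706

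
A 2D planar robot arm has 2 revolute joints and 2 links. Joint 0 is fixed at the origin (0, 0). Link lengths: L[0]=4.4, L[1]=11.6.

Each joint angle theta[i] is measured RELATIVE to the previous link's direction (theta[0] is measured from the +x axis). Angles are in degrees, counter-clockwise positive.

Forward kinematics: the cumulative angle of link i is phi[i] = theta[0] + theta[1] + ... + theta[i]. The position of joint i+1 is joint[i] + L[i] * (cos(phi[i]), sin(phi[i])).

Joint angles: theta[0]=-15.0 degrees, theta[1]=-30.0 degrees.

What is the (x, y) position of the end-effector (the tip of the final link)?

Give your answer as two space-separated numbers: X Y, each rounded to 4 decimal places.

joint[0] = (0.0000, 0.0000)  (base)
link 0: phi[0] = -15 = -15 deg
  cos(-15 deg) = 0.9659, sin(-15 deg) = -0.2588
  joint[1] = (0.0000, 0.0000) + 4.4 * (0.9659, -0.2588) = (0.0000 + 4.2501, 0.0000 + -1.1388) = (4.2501, -1.1388)
link 1: phi[1] = -15 + -30 = -45 deg
  cos(-45 deg) = 0.7071, sin(-45 deg) = -0.7071
  joint[2] = (4.2501, -1.1388) + 11.6 * (0.7071, -0.7071) = (4.2501 + 8.2024, -1.1388 + -8.2024) = (12.4525, -9.3412)
End effector: (12.4525, -9.3412)

Answer: 12.4525 -9.3412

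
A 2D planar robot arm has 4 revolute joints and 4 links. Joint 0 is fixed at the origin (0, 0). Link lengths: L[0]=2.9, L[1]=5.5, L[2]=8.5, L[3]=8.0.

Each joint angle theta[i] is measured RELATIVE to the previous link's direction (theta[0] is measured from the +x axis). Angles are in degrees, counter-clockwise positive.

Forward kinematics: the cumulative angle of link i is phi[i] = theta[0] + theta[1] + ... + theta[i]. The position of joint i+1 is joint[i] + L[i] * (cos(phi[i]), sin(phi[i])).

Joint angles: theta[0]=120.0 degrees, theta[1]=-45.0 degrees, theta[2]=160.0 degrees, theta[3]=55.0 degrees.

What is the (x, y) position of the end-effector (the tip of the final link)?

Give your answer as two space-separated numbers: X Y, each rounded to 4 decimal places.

joint[0] = (0.0000, 0.0000)  (base)
link 0: phi[0] = 120 = 120 deg
  cos(120 deg) = -0.5000, sin(120 deg) = 0.8660
  joint[1] = (0.0000, 0.0000) + 2.9 * (-0.5000, 0.8660) = (0.0000 + -1.4500, 0.0000 + 2.5115) = (-1.4500, 2.5115)
link 1: phi[1] = 120 + -45 = 75 deg
  cos(75 deg) = 0.2588, sin(75 deg) = 0.9659
  joint[2] = (-1.4500, 2.5115) + 5.5 * (0.2588, 0.9659) = (-1.4500 + 1.4235, 2.5115 + 5.3126) = (-0.0265, 7.8241)
link 2: phi[2] = 120 + -45 + 160 = 235 deg
  cos(235 deg) = -0.5736, sin(235 deg) = -0.8192
  joint[3] = (-0.0265, 7.8241) + 8.5 * (-0.5736, -0.8192) = (-0.0265 + -4.8754, 7.8241 + -6.9628) = (-4.9019, 0.8613)
link 3: phi[3] = 120 + -45 + 160 + 55 = 290 deg
  cos(290 deg) = 0.3420, sin(290 deg) = -0.9397
  joint[4] = (-4.9019, 0.8613) + 8 * (0.3420, -0.9397) = (-4.9019 + 2.7362, 0.8613 + -7.5175) = (-2.1657, -6.6563)
End effector: (-2.1657, -6.6563)

Answer: -2.1657 -6.6563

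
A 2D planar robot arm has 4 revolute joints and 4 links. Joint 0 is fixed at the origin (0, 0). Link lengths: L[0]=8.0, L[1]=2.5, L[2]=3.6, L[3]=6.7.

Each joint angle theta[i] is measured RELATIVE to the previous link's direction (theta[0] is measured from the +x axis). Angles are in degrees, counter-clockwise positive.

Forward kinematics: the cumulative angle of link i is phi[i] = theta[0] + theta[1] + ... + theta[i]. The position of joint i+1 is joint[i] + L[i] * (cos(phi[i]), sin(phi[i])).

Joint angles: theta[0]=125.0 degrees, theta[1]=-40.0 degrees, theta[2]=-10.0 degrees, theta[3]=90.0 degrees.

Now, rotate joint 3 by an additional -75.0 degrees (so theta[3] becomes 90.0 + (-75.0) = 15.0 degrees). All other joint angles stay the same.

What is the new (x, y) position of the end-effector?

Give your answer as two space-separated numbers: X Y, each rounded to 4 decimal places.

Answer: -3.4390 19.2210

Derivation:
joint[0] = (0.0000, 0.0000)  (base)
link 0: phi[0] = 125 = 125 deg
  cos(125 deg) = -0.5736, sin(125 deg) = 0.8192
  joint[1] = (0.0000, 0.0000) + 8 * (-0.5736, 0.8192) = (0.0000 + -4.5886, 0.0000 + 6.5532) = (-4.5886, 6.5532)
link 1: phi[1] = 125 + -40 = 85 deg
  cos(85 deg) = 0.0872, sin(85 deg) = 0.9962
  joint[2] = (-4.5886, 6.5532) + 2.5 * (0.0872, 0.9962) = (-4.5886 + 0.2179, 6.5532 + 2.4905) = (-4.3707, 9.0437)
link 2: phi[2] = 125 + -40 + -10 = 75 deg
  cos(75 deg) = 0.2588, sin(75 deg) = 0.9659
  joint[3] = (-4.3707, 9.0437) + 3.6 * (0.2588, 0.9659) = (-4.3707 + 0.9317, 9.0437 + 3.4773) = (-3.4390, 12.5210)
link 3: phi[3] = 125 + -40 + -10 + 15 = 90 deg
  cos(90 deg) = 0.0000, sin(90 deg) = 1.0000
  joint[4] = (-3.4390, 12.5210) + 6.7 * (0.0000, 1.0000) = (-3.4390 + 0.0000, 12.5210 + 6.7000) = (-3.4390, 19.2210)
End effector: (-3.4390, 19.2210)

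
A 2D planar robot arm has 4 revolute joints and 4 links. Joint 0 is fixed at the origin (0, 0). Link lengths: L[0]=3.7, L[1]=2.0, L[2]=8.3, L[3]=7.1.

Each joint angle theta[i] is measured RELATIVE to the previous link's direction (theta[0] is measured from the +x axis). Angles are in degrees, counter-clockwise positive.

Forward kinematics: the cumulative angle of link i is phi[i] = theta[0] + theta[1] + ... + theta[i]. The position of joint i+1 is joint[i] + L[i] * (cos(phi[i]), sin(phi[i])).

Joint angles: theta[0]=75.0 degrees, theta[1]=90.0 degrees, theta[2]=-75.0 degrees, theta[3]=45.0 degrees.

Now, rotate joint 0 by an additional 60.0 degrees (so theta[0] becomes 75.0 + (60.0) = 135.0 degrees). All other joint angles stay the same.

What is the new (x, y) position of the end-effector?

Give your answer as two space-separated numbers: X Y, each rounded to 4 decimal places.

Answer: -18.0766 3.5145

Derivation:
joint[0] = (0.0000, 0.0000)  (base)
link 0: phi[0] = 135 = 135 deg
  cos(135 deg) = -0.7071, sin(135 deg) = 0.7071
  joint[1] = (0.0000, 0.0000) + 3.7 * (-0.7071, 0.7071) = (0.0000 + -2.6163, 0.0000 + 2.6163) = (-2.6163, 2.6163)
link 1: phi[1] = 135 + 90 = 225 deg
  cos(225 deg) = -0.7071, sin(225 deg) = -0.7071
  joint[2] = (-2.6163, 2.6163) + 2 * (-0.7071, -0.7071) = (-2.6163 + -1.4142, 2.6163 + -1.4142) = (-4.0305, 1.2021)
link 2: phi[2] = 135 + 90 + -75 = 150 deg
  cos(150 deg) = -0.8660, sin(150 deg) = 0.5000
  joint[3] = (-4.0305, 1.2021) + 8.3 * (-0.8660, 0.5000) = (-4.0305 + -7.1880, 1.2021 + 4.1500) = (-11.2185, 5.3521)
link 3: phi[3] = 135 + 90 + -75 + 45 = 195 deg
  cos(195 deg) = -0.9659, sin(195 deg) = -0.2588
  joint[4] = (-11.2185, 5.3521) + 7.1 * (-0.9659, -0.2588) = (-11.2185 + -6.8581, 5.3521 + -1.8376) = (-18.0766, 3.5145)
End effector: (-18.0766, 3.5145)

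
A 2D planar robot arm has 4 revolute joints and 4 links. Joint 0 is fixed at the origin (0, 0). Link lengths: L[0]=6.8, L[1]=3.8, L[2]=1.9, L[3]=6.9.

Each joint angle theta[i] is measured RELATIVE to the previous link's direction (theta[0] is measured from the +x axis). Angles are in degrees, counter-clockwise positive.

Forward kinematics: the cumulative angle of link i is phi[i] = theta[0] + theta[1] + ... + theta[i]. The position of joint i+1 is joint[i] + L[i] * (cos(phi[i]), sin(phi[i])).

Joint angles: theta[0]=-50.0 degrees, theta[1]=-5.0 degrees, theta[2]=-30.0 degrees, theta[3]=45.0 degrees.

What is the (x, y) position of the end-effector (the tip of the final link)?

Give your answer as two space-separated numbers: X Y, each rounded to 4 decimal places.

joint[0] = (0.0000, 0.0000)  (base)
link 0: phi[0] = -50 = -50 deg
  cos(-50 deg) = 0.6428, sin(-50 deg) = -0.7660
  joint[1] = (0.0000, 0.0000) + 6.8 * (0.6428, -0.7660) = (0.0000 + 4.3710, 0.0000 + -5.2091) = (4.3710, -5.2091)
link 1: phi[1] = -50 + -5 = -55 deg
  cos(-55 deg) = 0.5736, sin(-55 deg) = -0.8192
  joint[2] = (4.3710, -5.2091) + 3.8 * (0.5736, -0.8192) = (4.3710 + 2.1796, -5.2091 + -3.1128) = (6.5505, -8.3219)
link 2: phi[2] = -50 + -5 + -30 = -85 deg
  cos(-85 deg) = 0.0872, sin(-85 deg) = -0.9962
  joint[3] = (6.5505, -8.3219) + 1.9 * (0.0872, -0.9962) = (6.5505 + 0.1656, -8.3219 + -1.8928) = (6.7161, -10.2146)
link 3: phi[3] = -50 + -5 + -30 + 45 = -40 deg
  cos(-40 deg) = 0.7660, sin(-40 deg) = -0.6428
  joint[4] = (6.7161, -10.2146) + 6.9 * (0.7660, -0.6428) = (6.7161 + 5.2857, -10.2146 + -4.4352) = (12.0018, -14.6499)
End effector: (12.0018, -14.6499)

Answer: 12.0018 -14.6499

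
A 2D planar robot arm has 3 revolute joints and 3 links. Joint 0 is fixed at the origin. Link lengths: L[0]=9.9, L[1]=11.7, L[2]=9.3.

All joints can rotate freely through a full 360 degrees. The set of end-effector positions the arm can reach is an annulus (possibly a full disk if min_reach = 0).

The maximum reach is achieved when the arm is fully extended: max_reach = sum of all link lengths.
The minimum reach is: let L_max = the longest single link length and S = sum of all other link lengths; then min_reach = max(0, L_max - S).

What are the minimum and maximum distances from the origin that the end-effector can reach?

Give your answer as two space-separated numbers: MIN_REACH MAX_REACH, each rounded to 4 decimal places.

Answer: 0.0000 30.9000

Derivation:
Link lengths: [9.9, 11.7, 9.3]
max_reach = 9.9 + 11.7 + 9.3 = 30.9
L_max = max([9.9, 11.7, 9.3]) = 11.7
S (sum of others) = 30.9 - 11.7 = 19.2
min_reach = max(0, 11.7 - 19.2) = max(0, -7.5) = 0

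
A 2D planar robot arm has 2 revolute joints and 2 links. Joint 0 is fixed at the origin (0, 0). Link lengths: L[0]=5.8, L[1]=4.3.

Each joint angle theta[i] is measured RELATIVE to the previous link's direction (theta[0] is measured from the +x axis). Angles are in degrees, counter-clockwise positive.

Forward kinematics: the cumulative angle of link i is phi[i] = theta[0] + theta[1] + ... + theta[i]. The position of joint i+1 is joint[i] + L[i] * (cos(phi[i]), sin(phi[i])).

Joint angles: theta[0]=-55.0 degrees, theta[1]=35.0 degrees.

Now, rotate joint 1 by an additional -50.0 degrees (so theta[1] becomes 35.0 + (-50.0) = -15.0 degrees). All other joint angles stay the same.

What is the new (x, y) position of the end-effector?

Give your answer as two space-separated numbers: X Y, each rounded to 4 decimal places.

joint[0] = (0.0000, 0.0000)  (base)
link 0: phi[0] = -55 = -55 deg
  cos(-55 deg) = 0.5736, sin(-55 deg) = -0.8192
  joint[1] = (0.0000, 0.0000) + 5.8 * (0.5736, -0.8192) = (0.0000 + 3.3267, 0.0000 + -4.7511) = (3.3267, -4.7511)
link 1: phi[1] = -55 + -15 = -70 deg
  cos(-70 deg) = 0.3420, sin(-70 deg) = -0.9397
  joint[2] = (3.3267, -4.7511) + 4.3 * (0.3420, -0.9397) = (3.3267 + 1.4707, -4.7511 + -4.0407) = (4.7974, -8.7918)
End effector: (4.7974, -8.7918)

Answer: 4.7974 -8.7918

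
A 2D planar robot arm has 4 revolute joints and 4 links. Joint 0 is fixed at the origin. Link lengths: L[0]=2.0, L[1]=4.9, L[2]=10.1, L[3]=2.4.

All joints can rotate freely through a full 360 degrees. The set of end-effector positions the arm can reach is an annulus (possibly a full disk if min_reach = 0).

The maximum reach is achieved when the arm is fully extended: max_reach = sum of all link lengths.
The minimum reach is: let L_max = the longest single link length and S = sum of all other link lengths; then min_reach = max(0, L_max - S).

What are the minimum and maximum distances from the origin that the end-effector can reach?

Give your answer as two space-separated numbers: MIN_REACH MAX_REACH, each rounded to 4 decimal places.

Answer: 0.8000 19.4000

Derivation:
Link lengths: [2.0, 4.9, 10.1, 2.4]
max_reach = 2 + 4.9 + 10.1 + 2.4 = 19.4
L_max = max([2.0, 4.9, 10.1, 2.4]) = 10.1
S (sum of others) = 19.4 - 10.1 = 9.3
min_reach = max(0, 10.1 - 9.3) = max(0, 0.8) = 0.8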